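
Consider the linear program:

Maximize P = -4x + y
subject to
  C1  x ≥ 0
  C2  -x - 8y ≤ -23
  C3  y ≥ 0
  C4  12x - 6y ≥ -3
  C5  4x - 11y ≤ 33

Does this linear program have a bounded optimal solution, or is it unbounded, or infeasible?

bounded optimum

Extreme points and P = -4x + y:
  (19/17, 93/34) → P = -59/34
  (517/43, 59/43) → P = -2009/43
The feasible region has finitely many vertices and no improving ray; the maximum is -59/34 at (19/17, 93/34).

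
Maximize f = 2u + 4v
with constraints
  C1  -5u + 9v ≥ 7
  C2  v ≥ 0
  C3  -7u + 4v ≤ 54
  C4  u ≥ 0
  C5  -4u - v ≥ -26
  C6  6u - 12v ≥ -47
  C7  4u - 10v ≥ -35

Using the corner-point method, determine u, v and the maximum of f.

At the optimal vertex, -4u - v = -26 and 4u - 10v = -35.
Solving simultaneously gives u = 225/44, v = 61/11.

u = 225/44, v = 61/11, maximum f = 713/22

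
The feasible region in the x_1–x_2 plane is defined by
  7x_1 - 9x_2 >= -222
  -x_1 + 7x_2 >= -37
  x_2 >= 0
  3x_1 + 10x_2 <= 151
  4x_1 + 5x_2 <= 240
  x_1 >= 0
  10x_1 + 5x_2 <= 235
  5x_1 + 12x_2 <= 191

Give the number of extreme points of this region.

Intersecting each pair of boundary lines and keeping only the points that satisfy every inequality leaves:
  (0, 0)
  (47/2, 0)
  (0, 151/10)
  (7, 13)
  (373/19, 147/19)

5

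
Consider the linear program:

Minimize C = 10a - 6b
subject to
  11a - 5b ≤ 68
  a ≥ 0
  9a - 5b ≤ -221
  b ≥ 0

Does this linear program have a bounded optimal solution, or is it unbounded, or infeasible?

unbounded

From the feasible point (289/2, 3043/10), moving in the direction (0, 1) keeps every constraint satisfied while C decreases without bound.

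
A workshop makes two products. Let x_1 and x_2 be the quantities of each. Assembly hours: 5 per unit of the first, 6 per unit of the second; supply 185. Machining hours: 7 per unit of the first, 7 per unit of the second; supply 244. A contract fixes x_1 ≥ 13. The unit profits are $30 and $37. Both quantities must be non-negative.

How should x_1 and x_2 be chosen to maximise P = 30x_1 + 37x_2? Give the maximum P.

Feasible corners and P = 30x_1 + 37x_2:
  (244/7, 0) → P = 7320/7
  (13, 0) → P = 390
  (169/7, 75/7) → P = 7845/7
  (13, 20) → P = 1130

The binding constraints are 5x_1 + 6x_2 = 185 and x_1 = 13.
Solving simultaneously gives x_1 = 13, x_2 = 20.

x_1 = 13, x_2 = 20, maximum P = 1130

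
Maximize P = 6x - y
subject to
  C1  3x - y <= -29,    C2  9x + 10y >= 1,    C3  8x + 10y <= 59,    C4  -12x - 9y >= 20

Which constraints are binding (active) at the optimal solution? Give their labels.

Extreme points and P = 6x - y:
  (-289/39, 88/13) → P = -666/13
  (-281/39, 96/13) → P = -658/13
  (-58, 523/10) → P = -4003/10
  (-731/48, 217/12) → P = -2627/24

The maximum is at (-281/39, 96/13). Substituting into each constraint, equality holds for C1 and C4; the remaining constraints have slack.

C1 and C4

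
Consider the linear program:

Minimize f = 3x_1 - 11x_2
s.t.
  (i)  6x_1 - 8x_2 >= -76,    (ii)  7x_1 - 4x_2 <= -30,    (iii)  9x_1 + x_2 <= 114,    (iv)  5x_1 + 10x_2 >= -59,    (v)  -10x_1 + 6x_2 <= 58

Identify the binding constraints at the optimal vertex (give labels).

Extreme points and f = 3x_1 - 11x_2:
  (2, 11) → f = -115
  (-2/11, 103/11) → f = -1139/11
  (-268/45, -263/90) → f = 257/18
  (-467/65, -30/13) → f = 249/65

The minimum is at (2, 11). Substituting into each constraint, equality holds for (i) and (ii); the remaining constraints have slack.

(i) and (ii)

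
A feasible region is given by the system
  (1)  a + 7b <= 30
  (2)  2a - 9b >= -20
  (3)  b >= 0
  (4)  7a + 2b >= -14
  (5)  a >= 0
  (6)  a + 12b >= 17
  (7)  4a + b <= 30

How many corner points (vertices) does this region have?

The feasible vertices (each the meet of two boundaries and inside every other half-plane) are:
  (130/23, 80/23)
  (20/3, 10/3)
  (0, 20/9)
  (0, 17/12)
  (343/47, 38/47)

5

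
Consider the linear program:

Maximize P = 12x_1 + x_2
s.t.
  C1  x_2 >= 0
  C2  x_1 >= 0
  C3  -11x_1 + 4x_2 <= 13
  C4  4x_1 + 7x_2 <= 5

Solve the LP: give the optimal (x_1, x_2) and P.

x_1 = 5/4, x_2 = 0, maximum P = 15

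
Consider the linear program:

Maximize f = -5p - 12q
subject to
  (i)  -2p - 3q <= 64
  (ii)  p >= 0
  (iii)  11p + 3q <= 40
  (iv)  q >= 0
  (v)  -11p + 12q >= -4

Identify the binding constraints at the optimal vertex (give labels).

(ii) and (iv)

Corner points and f = -5p - 12q:
  (0, 40/3) → f = -160
  (0, 0) → f = 0
  (164/55, 12/5) → f = -2404/55
  (4/11, 0) → f = -20/11

The maximum is at (0, 0). Substituting into each constraint, equality holds for (ii) and (iv); the remaining constraints have slack.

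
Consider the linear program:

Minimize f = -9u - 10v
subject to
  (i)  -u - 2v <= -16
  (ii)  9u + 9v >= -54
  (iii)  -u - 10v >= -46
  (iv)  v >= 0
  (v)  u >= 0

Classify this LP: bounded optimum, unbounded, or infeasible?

bounded optimum

Corner points and f = -9u - 10v:
  (17/2, 15/4) → f = -114
  (16, 0) → f = -144
  (46, 0) → f = -414
The feasible region has finitely many vertices and no improving ray; the minimum is -414 at (46, 0).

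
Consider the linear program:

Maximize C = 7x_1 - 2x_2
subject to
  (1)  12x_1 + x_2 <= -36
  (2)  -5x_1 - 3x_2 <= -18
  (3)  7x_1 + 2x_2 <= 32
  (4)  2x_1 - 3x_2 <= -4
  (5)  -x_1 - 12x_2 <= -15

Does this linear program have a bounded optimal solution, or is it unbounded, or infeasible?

bounded optimum

Feasible corners and C = 7x_1 - 2x_2:
  (-126/31, 396/31) → C = -54
  (-104/17, 636/17) → C = -2000/17
The feasible region has finitely many vertices and no improving ray; the maximum is -54 at (-126/31, 396/31).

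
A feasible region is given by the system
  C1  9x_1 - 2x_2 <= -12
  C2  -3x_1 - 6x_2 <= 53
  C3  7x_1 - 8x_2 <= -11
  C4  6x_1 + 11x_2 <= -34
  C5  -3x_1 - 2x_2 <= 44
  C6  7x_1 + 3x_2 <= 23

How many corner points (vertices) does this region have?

4

The feasible vertices (each the meet of two boundaries and inside every other half-plane) are:
  (-245/33, -169/33)
  (-79/6, -9/4)
  (-393/125, -172/125)
  (-416/21, 54/7)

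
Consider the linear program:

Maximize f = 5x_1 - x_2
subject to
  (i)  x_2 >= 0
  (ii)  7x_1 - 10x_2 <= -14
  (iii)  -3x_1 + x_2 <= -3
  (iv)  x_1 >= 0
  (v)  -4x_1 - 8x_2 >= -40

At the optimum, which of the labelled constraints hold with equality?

(ii) and (v)

Corner points and f = 5x_1 - x_2:
  (44/23, 63/23) → f = 157/23
  (3, 7/2) → f = 23/2
  (16/7, 27/7) → f = 53/7

The maximum is at (3, 7/2). Substituting into each constraint, equality holds for (ii) and (v); the remaining constraints have slack.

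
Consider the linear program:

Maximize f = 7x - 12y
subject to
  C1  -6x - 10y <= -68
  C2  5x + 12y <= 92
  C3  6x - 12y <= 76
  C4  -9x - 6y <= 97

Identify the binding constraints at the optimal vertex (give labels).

Extreme points and f = 7x - 12y:
  (-52/11, 106/11) → f = -1636/11
  (394/33, -4/11) → f = 2902/33
  (168/11, 43/33) → f = 1004/11

The maximum is at (168/11, 43/33). Substituting into each constraint, equality holds for C2 and C3; the remaining constraints have slack.

C2 and C3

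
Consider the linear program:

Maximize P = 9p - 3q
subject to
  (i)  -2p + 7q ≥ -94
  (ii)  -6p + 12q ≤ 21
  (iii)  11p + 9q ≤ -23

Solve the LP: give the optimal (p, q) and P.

Vertices and P = 9p - 3q:
  (-425/6, -101/3) → P = -1073/2
  (137/19, -216/19) → P = 99
  (-5/2, 1/2) → P = -24

At the optimal vertex, -2p + 7q = -94 and 11p + 9q = -23.
Solving simultaneously gives p = 137/19, q = -216/19.

p = 137/19, q = -216/19, maximum P = 99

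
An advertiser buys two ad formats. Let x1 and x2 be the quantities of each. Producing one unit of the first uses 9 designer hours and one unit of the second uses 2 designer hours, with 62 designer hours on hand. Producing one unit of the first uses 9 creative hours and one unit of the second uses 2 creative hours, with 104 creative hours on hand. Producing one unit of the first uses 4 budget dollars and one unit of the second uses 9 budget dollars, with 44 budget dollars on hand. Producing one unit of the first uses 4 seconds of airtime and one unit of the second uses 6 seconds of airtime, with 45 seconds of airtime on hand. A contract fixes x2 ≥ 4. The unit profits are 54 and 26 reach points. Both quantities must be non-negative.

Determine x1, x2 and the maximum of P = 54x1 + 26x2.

x1 = 2, x2 = 4, maximum P = 212

Extreme points and P = 54x1 + 26x2:
  (0, 44/9) → P = 1144/9
  (0, 4) → P = 104
  (2, 4) → P = 212

The binding constraints are 4x1 + 9x2 = 44 and x2 = 4.
Solving simultaneously gives x1 = 2, x2 = 4.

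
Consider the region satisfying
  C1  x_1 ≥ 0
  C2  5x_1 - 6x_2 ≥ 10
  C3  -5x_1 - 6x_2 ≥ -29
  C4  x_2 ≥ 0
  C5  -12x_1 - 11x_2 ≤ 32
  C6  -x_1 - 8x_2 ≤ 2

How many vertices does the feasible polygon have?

Intersecting each pair of boundary lines and keeping only the points that satisfy every inequality leaves:
  (39/10, 19/12)
  (2, 0)
  (29/5, 0)

3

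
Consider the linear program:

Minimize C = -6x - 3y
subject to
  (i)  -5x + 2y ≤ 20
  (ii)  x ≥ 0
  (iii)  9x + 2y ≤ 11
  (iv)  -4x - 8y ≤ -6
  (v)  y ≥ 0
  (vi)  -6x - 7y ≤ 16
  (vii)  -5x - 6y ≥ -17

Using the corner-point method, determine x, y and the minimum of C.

x = 8/11, y = 49/22, minimum C = -243/22

Corner points and C = -6x - 3y:
  (0, 3/4) → C = -9/4
  (0, 17/6) → C = -17/2
  (19/16, 5/32) → C = -243/32
  (8/11, 49/22) → C = -243/22

At the optimal vertex, 9x + 2y = 11 and -5x - 6y = -17.
Solving simultaneously gives x = 8/11, y = 49/22.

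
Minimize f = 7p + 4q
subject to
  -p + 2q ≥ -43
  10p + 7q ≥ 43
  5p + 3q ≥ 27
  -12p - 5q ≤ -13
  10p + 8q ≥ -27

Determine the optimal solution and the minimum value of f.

Feasible corners and f = 7p + 4q:
  (43/3, -43/3) → f = 43
  (12, -11) → f = 40
  (-96/11, 259/11) → f = 364/11
The feasible region is unbounded (it extends along (2, 1), (-5, 12)), but f strictly increases along every unbounded feasible direction, so there is no improving ray and the minimum is attained at a vertex.

p = -96/11, q = 259/11, minimum f = 364/11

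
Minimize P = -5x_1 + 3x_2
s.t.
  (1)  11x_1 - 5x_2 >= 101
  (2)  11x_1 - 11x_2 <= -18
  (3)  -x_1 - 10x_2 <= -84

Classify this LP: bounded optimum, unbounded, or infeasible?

unbounded

From the feasible point (1201/66, 119/6), moving in the direction (11, 11) keeps every constraint satisfied while P decreases without bound.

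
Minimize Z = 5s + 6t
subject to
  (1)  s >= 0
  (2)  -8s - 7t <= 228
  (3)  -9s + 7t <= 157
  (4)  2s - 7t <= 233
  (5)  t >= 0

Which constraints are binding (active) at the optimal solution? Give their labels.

(1) and (5)

Extreme points and Z = 5s + 6t:
  (0, 157/7) → Z = 942/7
  (0, 0) → Z = 0
  (233/2, 0) → Z = 1165/2
The feasible region is unbounded (it extends along (7, 9), (7, 2)), but Z strictly increases along every unbounded feasible direction, so there is no improving ray and the minimum is attained at a vertex.

The minimum is at (0, 0). Substituting into each constraint, equality holds for (1) and (5); the remaining constraints have slack.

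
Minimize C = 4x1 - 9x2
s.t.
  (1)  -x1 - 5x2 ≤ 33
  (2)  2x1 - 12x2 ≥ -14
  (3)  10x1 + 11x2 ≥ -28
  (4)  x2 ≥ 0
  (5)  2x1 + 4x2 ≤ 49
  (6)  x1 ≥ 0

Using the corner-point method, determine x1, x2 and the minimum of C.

x1 = 0, x2 = 7/6, minimum C = -21/2

Feasible corners and C = 4x1 - 9x2:
  (133/8, 63/16) → C = 497/16
  (0, 7/6) → C = -21/2
  (49/2, 0) → C = 98
  (0, 0) → C = 0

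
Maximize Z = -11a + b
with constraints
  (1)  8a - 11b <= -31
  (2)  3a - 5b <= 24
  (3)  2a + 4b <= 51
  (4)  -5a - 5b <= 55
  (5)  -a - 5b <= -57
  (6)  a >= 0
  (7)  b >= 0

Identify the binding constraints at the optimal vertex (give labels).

(3) and (6)

Vertices and Z = -11a + b:
  (9/2, 21/2) → Z = -39
  (0, 51/4) → Z = 51/4
  (0, 57/5) → Z = 57/5

The maximum is at (0, 51/4). Substituting into each constraint, equality holds for (3) and (6); the remaining constraints have slack.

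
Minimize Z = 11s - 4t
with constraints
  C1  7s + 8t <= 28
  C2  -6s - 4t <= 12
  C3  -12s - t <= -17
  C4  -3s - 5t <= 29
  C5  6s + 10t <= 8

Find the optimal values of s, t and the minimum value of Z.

s = 27/19, t = -1/19, minimum Z = 301/19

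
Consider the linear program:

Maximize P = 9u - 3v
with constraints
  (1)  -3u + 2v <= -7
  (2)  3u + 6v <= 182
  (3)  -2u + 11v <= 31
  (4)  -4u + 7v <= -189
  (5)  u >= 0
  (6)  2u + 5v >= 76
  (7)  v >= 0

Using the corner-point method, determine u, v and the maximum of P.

u = 182/3, v = 0, maximum P = 546

Feasible corners and P = 9u - 3v:
  (2408/45, 161/45) → P = 7063/15
  (182/3, 0) → P = 546
  (189/4, 0) → P = 1701/4

At the optimal vertex, 3u + 6v = 182 and v = 0.
Solving simultaneously gives u = 182/3, v = 0.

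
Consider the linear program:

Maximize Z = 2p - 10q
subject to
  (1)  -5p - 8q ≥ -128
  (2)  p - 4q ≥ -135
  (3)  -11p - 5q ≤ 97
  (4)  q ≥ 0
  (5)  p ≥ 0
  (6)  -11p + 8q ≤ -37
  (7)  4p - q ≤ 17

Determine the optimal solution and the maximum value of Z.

p = 17/4, q = 0, maximum Z = 17/2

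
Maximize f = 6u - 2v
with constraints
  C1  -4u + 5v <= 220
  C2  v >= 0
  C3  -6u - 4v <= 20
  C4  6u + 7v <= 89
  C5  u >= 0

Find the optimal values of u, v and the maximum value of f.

Feasible corners and f = 6u - 2v:
  (89/6, 0) → f = 89
  (0, 0) → f = 0
  (0, 89/7) → f = -178/7

At the optimal vertex, v = 0 and 6u + 7v = 89.
Solving simultaneously gives u = 89/6, v = 0.

u = 89/6, v = 0, maximum f = 89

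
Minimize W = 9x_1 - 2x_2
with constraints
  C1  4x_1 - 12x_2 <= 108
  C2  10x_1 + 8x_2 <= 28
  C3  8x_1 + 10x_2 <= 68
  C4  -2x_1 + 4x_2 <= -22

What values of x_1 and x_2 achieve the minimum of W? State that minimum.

x_1 = -21, x_2 = -16, minimum W = -157

Extreme points and W = 9x_1 - 2x_2:
  (150/19, -121/19) → W = 1592/19
  (-21, -16) → W = -157
  (36/7, -41/14) → W = 365/7

The optimum lies where 4x_1 - 12x_2 = 108 and -2x_1 + 4x_2 = -22.
Solving simultaneously gives x_1 = -21, x_2 = -16.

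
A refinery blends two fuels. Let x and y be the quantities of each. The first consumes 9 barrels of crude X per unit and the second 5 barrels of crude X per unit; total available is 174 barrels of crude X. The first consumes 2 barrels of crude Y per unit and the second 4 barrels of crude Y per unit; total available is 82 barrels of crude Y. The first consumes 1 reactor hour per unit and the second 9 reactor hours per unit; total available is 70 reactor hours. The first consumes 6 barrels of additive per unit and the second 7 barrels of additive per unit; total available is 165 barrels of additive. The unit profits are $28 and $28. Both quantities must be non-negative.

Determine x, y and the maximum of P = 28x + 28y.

x = 16, y = 6, maximum P = 616

Corner points and P = 28x + 28y:
  (0, 0) → P = 0
  (0, 70/9) → P = 1960/9
  (58/3, 0) → P = 1624/3
  (16, 6) → P = 616

The binding constraints are 9x + 5y = 174 and x + 9y = 70.
Solving simultaneously gives x = 16, y = 6.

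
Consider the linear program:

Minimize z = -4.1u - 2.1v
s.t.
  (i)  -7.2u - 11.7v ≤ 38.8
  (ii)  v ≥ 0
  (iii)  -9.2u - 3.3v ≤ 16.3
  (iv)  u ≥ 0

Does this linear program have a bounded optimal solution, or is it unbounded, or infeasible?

unbounded

From the feasible point (0, 0), moving in the direction (0, 1) keeps every constraint satisfied while z decreases without bound.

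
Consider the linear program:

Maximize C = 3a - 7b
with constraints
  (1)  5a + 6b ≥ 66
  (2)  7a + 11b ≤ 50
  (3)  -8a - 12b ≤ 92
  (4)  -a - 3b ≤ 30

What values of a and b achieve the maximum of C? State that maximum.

Vertices and C = 3a - 7b:
  (426/13, -212/13) → C = 2762/13
  (42, -24) → C = 294
  (48, -26) → C = 326

a = 48, b = -26, maximum C = 326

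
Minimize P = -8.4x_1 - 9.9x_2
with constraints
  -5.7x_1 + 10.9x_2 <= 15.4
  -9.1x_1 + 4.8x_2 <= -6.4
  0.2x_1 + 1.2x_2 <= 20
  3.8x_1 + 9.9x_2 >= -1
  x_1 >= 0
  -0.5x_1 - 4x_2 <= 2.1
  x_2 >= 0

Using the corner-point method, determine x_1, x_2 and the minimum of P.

The optimum lies where 0.2x_1 + 1.2x_2 = 20 and x_2 = 0.
Solving simultaneously gives x_1 = 100, x_2 = 0.

x_1 = 100, x_2 = 0, minimum P = -840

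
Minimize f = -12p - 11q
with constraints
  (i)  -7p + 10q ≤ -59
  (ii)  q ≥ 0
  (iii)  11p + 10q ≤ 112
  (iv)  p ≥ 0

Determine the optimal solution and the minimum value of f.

Extreme points and f = -12p - 11q:
  (59/7, 0) → f = -708/7
  (19/2, 3/4) → f = -489/4
  (112/11, 0) → f = -1344/11

At the optimal vertex, -7p + 10q = -59 and 11p + 10q = 112.
Solving simultaneously gives p = 19/2, q = 3/4.

p = 19/2, q = 3/4, minimum f = -489/4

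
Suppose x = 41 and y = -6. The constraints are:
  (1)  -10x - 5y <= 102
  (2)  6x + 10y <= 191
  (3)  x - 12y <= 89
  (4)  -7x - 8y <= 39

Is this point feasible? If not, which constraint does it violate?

not feasible — violates (3)

Constraint (3): x - 12y = 113, which is not ≤ 89. All other constraints are satisfied.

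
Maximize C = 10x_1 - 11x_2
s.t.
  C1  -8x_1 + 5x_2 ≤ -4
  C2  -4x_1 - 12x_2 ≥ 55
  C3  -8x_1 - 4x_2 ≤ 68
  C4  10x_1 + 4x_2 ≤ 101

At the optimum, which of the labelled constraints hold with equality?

C3 and C4

Corner points and C = 10x_1 - 11x_2:
  (-227/116, -114/29) → C = 1373/58
  (-9/2, -8) → C = 43
  (179/13, -477/52) → C = 12407/52
  (169/2, -186) → C = 2891

The maximum is at (169/2, -186). Substituting into each constraint, equality holds for C3 and C4; the remaining constraints have slack.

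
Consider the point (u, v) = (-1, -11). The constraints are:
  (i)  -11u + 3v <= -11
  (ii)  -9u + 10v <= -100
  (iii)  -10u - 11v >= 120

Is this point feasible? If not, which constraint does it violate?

(i): -22 ≤ -11 ✓
(ii): -101 ≤ -100 ✓
(iii): 131 ≥ 120 ✓

feasible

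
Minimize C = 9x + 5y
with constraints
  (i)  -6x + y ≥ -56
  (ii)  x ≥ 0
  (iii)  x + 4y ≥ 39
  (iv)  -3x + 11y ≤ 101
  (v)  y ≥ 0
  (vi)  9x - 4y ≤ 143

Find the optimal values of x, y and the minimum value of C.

x = 25/23, y = 218/23, minimum C = 1315/23

Extreme points and C = 9x + 5y:
  (263/25, 178/25) → C = 3257/25
  (239/21, 86/7) → C = 1147/7
  (25/23, 218/23) → C = 1315/23

The binding constraints are x + 4y = 39 and -3x + 11y = 101.
Solving simultaneously gives x = 25/23, y = 218/23.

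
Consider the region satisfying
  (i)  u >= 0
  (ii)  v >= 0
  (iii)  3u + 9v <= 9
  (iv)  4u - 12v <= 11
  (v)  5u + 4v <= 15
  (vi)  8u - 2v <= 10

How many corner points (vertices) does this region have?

4

Intersecting each pair of boundary lines and keeping only the points that satisfy every inequality leaves:
  (0, 0)
  (0, 1)
  (5/4, 0)
  (18/13, 7/13)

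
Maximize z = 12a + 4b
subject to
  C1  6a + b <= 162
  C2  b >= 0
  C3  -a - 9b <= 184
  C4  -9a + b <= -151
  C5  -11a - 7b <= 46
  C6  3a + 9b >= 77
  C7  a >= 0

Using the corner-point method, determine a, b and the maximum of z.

Feasible corners and z = 12a + 4b:
  (27, 0) → z = 324
  (313/15, 184/5) → z = 1988/5
  (77/3, 0) → z = 308
  (359/21, 20/7) → z = 1516/7

a = 313/15, b = 184/5, maximum z = 1988/5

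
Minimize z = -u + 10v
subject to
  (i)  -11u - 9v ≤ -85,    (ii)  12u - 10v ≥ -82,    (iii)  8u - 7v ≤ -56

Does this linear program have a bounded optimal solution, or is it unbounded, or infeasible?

Feasible corners and z = -u + 10v:
  (56/109, 961/109) → z = 9554/109
  (91/149, 1296/149) → z = 12869/149
The feasible region has finitely many vertices and no improving ray; the minimum is 12869/149 at (91/149, 1296/149).

bounded optimum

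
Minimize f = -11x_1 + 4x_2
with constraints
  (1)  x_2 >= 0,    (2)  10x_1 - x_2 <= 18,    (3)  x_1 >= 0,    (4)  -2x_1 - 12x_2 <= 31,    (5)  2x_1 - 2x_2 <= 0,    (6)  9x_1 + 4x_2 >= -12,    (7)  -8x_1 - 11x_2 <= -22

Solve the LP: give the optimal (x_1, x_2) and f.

x_1 = 2, x_2 = 2, minimum f = -14

Corner points and f = -11x_1 + 4x_2:
  (2, 2) → f = -14
  (0, 2) → f = 8
  (22/19, 22/19) → f = -154/19
The feasible region is unbounded (it extends along (0, 1), (1, 10)), but f strictly increases along every unbounded feasible direction, so there is no improving ray and the minimum is attained at a vertex.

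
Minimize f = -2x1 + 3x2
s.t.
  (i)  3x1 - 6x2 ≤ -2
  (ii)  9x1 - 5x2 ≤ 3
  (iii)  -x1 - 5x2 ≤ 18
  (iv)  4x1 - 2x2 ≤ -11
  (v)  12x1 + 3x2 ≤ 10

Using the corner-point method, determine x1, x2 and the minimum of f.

Extreme points and f = -2x1 + 3x2:
  (-118/21, -52/21) → f = 80/21
  (-31/9, -25/18) → f = 49/18
  (-13/36, 43/9) → f = 271/18
The feasible region is unbounded (it extends along (-5, 1), (-1, 4)), but f strictly increases along every unbounded feasible direction, so there is no improving ray and the minimum is attained at a vertex.

x1 = -31/9, x2 = -25/18, minimum f = 49/18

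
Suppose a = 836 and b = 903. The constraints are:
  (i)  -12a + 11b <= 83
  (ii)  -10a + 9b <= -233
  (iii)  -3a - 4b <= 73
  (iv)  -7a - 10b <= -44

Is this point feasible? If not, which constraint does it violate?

feasible

(i): -99 ≤ 83 ✓
(ii): -233 ≤ -233 ✓
(iii): -6120 ≤ 73 ✓
(iv): -14882 ≤ -44 ✓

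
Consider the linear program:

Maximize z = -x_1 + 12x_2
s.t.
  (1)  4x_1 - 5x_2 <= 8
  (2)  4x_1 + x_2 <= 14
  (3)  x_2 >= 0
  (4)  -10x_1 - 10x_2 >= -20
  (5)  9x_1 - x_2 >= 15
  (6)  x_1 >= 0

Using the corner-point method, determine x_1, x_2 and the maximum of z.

Extreme points and z = -x_1 + 12x_2:
  (2, 0) → z = -2
  (5/3, 0) → z = -5/3
  (17/10, 3/10) → z = 19/10

x_1 = 17/10, x_2 = 3/10, maximum z = 19/10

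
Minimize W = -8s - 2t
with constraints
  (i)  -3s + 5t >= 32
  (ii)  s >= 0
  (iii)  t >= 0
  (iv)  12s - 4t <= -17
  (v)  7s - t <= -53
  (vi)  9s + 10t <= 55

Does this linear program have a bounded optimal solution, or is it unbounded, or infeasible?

infeasible

The boundaries -3s + 5t = 32 and t = 0 meet at (-32/3, 0), but that point violates s ≥ 0. Every candidate vertex is excluded by some other constraint, so the feasible region is empty.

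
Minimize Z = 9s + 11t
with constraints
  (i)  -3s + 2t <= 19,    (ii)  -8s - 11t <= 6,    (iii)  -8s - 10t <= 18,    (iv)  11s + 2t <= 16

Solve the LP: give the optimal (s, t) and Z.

Corner points and Z = 9s + 11t:
  (-221/49, 134/49) → Z = -515/49
  (-3/14, 257/28) → Z = 2773/28
  (188/105, -194/105) → Z = -442/105

s = -221/49, t = 134/49, minimum Z = -515/49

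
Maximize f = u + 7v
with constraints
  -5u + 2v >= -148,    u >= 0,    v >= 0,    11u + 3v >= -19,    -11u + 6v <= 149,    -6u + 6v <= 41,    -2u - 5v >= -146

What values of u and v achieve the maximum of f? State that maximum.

Corner points and f = u + 7v:
  (148/5, 0) → f = 148/5
  (1032/29, 434/29) → f = 4070/29
  (0, 0) → f = 0
  (0, 41/6) → f = 287/6
  (671/42, 479/21) → f = 2459/14

The binding constraints are -6u + 6v = 41 and -2u - 5v = -146.
Solving simultaneously gives u = 671/42, v = 479/21.

u = 671/42, v = 479/21, maximum f = 2459/14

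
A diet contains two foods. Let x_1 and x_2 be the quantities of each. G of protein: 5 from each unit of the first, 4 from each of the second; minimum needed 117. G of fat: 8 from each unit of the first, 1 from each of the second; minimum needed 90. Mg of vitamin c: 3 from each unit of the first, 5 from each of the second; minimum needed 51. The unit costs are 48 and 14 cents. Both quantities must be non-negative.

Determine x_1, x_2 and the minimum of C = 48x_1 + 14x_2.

Extreme points and C = 48x_1 + 14x_2:
  (0, 90) → C = 1260
  (117/5, 0) → C = 5616/5
  (9, 18) → C = 684
The feasible region is unbounded (it extends along (0, 1), (1, 0)), but C strictly increases along every unbounded feasible direction, so there is no improving ray and the minimum is attained at a vertex.

x_1 = 9, x_2 = 18, minimum C = 684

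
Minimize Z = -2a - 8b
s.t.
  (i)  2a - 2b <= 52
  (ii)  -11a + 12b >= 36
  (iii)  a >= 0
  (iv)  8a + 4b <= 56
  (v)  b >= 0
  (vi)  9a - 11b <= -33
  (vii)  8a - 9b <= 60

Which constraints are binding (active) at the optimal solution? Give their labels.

(iii) and (iv)

Vertices and Z = -2a - 8b:
  (0, 3) → Z = -24
  (132/35, 226/35) → Z = -296/5
  (0, 14) → Z = -112

The minimum is at (0, 14). Substituting into each constraint, equality holds for (iii) and (iv); the remaining constraints have slack.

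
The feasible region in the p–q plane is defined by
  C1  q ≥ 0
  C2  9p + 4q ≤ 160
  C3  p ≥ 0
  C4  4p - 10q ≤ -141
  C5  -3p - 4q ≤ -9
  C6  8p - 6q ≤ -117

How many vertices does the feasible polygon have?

Intersecting each pair of boundary lines and keeping only the points that satisfy every inequality leaves:
  (0, 40)
  (246/43, 2333/86)
  (0, 39/2)

3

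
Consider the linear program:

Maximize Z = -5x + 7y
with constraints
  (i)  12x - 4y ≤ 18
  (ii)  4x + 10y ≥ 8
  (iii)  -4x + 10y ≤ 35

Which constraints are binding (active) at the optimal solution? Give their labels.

Corner points and Z = -5x + 7y:
  (53/34, 3/17) → Z = -223/34
  (40/13, 123/26) → Z = 461/26
  (-27/8, 43/20) → Z = 1277/40

The maximum is at (-27/8, 43/20). Substituting into each constraint, equality holds for (ii) and (iii); the remaining constraints have slack.

(ii) and (iii)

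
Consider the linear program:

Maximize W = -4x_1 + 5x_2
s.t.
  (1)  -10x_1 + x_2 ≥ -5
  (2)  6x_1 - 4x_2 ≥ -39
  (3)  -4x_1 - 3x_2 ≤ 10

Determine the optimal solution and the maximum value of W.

Extreme points and W = -4x_1 + 5x_2:
  (59/34, 210/17) → W = 932/17
  (5/34, -60/17) → W = -310/17
  (-157/34, 48/17) → W = 554/17

The optimum lies where -10x_1 + x_2 = -5 and 6x_1 - 4x_2 = -39.
Solving simultaneously gives x_1 = 59/34, x_2 = 210/17.

x_1 = 59/34, x_2 = 210/17, maximum W = 932/17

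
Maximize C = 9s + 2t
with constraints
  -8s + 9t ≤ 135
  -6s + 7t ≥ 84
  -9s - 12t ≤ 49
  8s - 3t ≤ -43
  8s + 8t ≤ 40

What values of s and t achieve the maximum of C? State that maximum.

Extreme points and C = 9s + 2t:
  (-687/59, 823/177) → C = -16903/177
  (-90/17, 175/17) → C = -460/17
  (-1351/135, 154/45) → C = -749/9
  (-49/13, 114/13) → C = -213/13

The binding constraints are -6s + 7t = 84 and 8s + 8t = 40.
Solving simultaneously gives s = -49/13, t = 114/13.

s = -49/13, t = 114/13, maximum C = -213/13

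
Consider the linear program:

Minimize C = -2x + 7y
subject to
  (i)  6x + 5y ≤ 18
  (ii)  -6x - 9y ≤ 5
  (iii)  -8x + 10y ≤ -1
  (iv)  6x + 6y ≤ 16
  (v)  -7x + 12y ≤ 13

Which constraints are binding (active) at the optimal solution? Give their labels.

Vertices and C = -2x + 7y:
  (187/24, -23/4) → C = -335/6
  (14/3, -2) → C = -70/3
  (-41/132, -23/66) → C = -20/11
  (83/54, 61/54) → C = 29/6

The minimum is at (187/24, -23/4). Substituting into each constraint, equality holds for (i) and (ii); the remaining constraints have slack.

(i) and (ii)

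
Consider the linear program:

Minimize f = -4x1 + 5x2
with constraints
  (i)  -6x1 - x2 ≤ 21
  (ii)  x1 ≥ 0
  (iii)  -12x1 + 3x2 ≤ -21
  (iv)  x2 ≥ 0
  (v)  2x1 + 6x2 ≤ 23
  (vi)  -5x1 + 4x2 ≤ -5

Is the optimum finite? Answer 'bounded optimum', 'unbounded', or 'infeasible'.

bounded optimum

Extreme points and f = -4x1 + 5x2:
  (7/4, 0) → f = -7
  (23/11, 15/11) → f = -17/11
  (23/2, 0) → f = -46
  (61/19, 105/38) → f = 37/38
The feasible region has finitely many vertices and no improving ray; the minimum is -46 at (23/2, 0).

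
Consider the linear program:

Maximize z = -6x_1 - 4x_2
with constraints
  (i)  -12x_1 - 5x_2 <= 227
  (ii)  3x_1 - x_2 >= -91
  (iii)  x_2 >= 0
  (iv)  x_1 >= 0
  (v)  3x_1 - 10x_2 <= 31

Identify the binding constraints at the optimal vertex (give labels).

Corner points and z = -6x_1 - 4x_2:
  (0, 91) → z = -364
  (0, 0) → z = 0
  (31/3, 0) → z = -62
The feasible region is unbounded (it extends along (10, 3), (1, 3)), but z strictly decreases along every unbounded feasible direction, so there is no improving ray and the maximum is attained at a vertex.

The maximum is at (0, 0). Substituting into each constraint, equality holds for (iii) and (iv); the remaining constraints have slack.

(iii) and (iv)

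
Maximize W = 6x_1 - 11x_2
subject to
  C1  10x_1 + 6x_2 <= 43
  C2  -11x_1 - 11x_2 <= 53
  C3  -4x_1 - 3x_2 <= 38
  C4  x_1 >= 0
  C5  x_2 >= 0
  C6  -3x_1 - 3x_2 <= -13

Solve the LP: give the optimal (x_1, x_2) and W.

x_1 = 17/4, x_2 = 1/12, maximum W = 295/12

Vertices and W = 6x_1 - 11x_2:
  (0, 43/6) → W = -473/6
  (17/4, 1/12) → W = 295/12
  (0, 13/3) → W = -143/3

The optimum lies where 10x_1 + 6x_2 = 43 and -3x_1 - 3x_2 = -13.
Solving simultaneously gives x_1 = 17/4, x_2 = 1/12.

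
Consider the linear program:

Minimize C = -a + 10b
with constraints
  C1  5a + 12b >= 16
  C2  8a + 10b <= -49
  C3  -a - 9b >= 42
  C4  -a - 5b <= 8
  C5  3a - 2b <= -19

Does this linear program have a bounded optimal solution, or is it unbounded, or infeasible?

The boundaries 5a + 12b = 16 and 8a + 10b = -49 meet at (-374/23, 373/46), but that point violates -a - 9b ≥ 42. Every candidate vertex is excluded by some other constraint, so the feasible region is empty.

infeasible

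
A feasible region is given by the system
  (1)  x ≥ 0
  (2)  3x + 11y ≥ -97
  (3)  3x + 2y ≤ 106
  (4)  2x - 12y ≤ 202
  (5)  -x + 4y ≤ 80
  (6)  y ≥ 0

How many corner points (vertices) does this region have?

4

The feasible vertices (each the meet of two boundaries and inside every other half-plane) are:
  (0, 20)
  (0, 0)
  (132/7, 173/7)
  (106/3, 0)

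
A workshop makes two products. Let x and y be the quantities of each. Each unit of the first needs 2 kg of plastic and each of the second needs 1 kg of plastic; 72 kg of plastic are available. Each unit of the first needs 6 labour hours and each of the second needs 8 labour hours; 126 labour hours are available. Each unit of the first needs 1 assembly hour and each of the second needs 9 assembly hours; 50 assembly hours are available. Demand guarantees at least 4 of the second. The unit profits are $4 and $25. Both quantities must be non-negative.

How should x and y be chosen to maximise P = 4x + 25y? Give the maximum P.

x = 14, y = 4, maximum P = 156

Vertices and P = 4x + 25y:
  (0, 50/9) → P = 1250/9
  (0, 4) → P = 100
  (14, 4) → P = 156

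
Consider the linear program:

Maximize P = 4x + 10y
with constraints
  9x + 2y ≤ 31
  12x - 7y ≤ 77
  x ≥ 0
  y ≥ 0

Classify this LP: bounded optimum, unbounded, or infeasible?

bounded optimum

Feasible corners and P = 4x + 10y:
  (0, 31/2) → P = 155
  (31/9, 0) → P = 124/9
  (0, 0) → P = 0
The feasible region has finitely many vertices and no improving ray; the maximum is 155 at (0, 31/2).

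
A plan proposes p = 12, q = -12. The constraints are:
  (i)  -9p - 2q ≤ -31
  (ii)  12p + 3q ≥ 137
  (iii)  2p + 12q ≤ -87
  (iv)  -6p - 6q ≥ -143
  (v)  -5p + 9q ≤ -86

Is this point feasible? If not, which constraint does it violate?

not feasible — violates (ii)

Constraint (ii): 12p + 3q = 108, which is not ≥ 137. All other constraints are satisfied.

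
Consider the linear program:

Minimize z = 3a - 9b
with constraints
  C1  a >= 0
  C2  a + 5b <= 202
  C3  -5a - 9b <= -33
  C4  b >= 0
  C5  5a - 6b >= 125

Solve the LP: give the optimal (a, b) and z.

Corner points and z = 3a - 9b:
  (202, 0) → z = 606
  (1837/31, 885/31) → z = -2454/31
  (25, 0) → z = 75

The binding constraints are a + 5b = 202 and 5a - 6b = 125.
Solving simultaneously gives a = 1837/31, b = 885/31.

a = 1837/31, b = 885/31, minimum z = -2454/31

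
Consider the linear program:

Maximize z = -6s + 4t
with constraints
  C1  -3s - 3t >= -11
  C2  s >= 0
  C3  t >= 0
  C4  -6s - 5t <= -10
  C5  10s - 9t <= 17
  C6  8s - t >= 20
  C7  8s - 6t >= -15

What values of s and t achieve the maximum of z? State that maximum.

s = 71/27, t = 28/27, maximum z = -314/27

Extreme points and z = -6s + 4t:
  (50/19, 59/57) → z = -664/57
  (71/27, 28/27) → z = -314/27
  (163/62, 32/31) → z = -361/31

The optimum lies where -3s - 3t = -11 and 8s - t = 20.
Solving simultaneously gives s = 71/27, t = 28/27.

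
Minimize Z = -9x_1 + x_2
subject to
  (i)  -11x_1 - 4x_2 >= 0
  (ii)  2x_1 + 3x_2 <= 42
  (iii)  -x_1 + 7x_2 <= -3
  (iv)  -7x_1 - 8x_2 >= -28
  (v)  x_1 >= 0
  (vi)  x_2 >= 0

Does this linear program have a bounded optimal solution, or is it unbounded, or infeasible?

The boundaries -11x_1 - 4x_2 = 0 and -x_1 + 7x_2 = -3 meet at (4/27, -11/27), but that point violates x_2 ≥ 0. Every candidate vertex is excluded by some other constraint, so the feasible region is empty.

infeasible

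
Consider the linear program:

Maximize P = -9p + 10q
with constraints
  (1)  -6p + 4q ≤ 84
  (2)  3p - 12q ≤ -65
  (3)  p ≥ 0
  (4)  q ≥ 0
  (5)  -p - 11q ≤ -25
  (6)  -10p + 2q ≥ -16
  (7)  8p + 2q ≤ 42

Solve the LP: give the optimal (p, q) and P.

p = 0, q = 21, maximum P = 210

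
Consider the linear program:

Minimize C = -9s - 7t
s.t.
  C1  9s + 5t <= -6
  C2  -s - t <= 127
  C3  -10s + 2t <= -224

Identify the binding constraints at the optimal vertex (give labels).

Vertices and C = -9s - 7t:
  (629/4, -1137/4) → C = 1149/2
  (277/17, -519/17) → C = 1140/17
  (-5/2, -249/2) → C = 894

The minimum is at (277/17, -519/17). Substituting into each constraint, equality holds for C1 and C3; the remaining constraints have slack.

C1 and C3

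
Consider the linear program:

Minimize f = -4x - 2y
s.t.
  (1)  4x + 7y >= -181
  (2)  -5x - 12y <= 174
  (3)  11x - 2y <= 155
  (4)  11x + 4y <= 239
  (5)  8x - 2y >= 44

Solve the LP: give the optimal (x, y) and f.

Vertices and f = -4x - 2y:
  (756/71, -2689/142) → f = -335/71
  (90/53, -806/53) → f = 1252/53
  (183/11, 14) → f = -1040/11
  (109/9, 238/9) → f = -304/3

The optimum lies where 11x + 4y = 239 and 8x - 2y = 44.
Solving simultaneously gives x = 109/9, y = 238/9.

x = 109/9, y = 238/9, minimum f = -304/3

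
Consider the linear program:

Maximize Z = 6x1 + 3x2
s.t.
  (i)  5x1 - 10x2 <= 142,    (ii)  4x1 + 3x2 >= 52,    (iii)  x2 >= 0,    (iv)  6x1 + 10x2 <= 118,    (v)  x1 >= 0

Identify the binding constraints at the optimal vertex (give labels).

Feasible corners and Z = 6x1 + 3x2:
  (13, 0) → Z = 78
  (83/11, 80/11) → Z = 738/11
  (59/3, 0) → Z = 118

The maximum is at (59/3, 0). Substituting into each constraint, equality holds for (iii) and (iv); the remaining constraints have slack.

(iii) and (iv)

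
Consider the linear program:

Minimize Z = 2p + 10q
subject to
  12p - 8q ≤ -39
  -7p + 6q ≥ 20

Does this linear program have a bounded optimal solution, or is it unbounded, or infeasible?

From the feasible point (-37/8, -33/16), moving in the direction (-6, -7) keeps every constraint satisfied while Z decreases without bound.

unbounded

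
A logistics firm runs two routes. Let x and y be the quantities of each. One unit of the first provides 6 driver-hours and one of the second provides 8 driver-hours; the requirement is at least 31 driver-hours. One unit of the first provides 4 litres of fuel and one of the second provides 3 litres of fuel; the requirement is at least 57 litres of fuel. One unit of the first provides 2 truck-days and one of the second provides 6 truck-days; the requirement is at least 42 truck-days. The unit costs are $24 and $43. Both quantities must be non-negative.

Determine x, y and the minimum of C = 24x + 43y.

x = 12, y = 3, minimum C = 417

Feasible corners and C = 24x + 43y:
  (0, 19) → C = 817
  (21, 0) → C = 504
  (12, 3) → C = 417
The feasible region is unbounded (it extends along (0, 1), (1, 0)), but C strictly increases along every unbounded feasible direction, so there is no improving ray and the minimum is attained at a vertex.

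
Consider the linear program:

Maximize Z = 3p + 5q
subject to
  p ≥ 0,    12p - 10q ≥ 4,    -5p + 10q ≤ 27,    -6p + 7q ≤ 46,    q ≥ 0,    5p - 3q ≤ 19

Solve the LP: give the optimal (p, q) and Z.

p = 271/35, q = 46/7, maximum Z = 1963/35

Corner points and Z = 3p + 5q:
  (31/7, 172/35) → Z = 265/7
  (1/3, 0) → Z = 1
  (271/35, 46/7) → Z = 1963/35
  (19/5, 0) → Z = 57/5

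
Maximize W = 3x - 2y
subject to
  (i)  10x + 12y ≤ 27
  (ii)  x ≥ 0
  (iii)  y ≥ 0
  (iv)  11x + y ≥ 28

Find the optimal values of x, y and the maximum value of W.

x = 27/10, y = 0, maximum W = 81/10

Feasible corners and W = 3x - 2y:
  (27/10, 0) → W = 81/10
  (309/122, 17/122) → W = 893/122
  (28/11, 0) → W = 84/11

The optimum lies where 10x + 12y = 27 and y = 0.
Solving simultaneously gives x = 27/10, y = 0.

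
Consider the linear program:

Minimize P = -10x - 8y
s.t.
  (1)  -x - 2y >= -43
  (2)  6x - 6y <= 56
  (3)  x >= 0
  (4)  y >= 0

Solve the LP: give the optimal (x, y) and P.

Feasible corners and P = -10x - 8y:
  (185/9, 101/9) → P = -886/3
  (0, 43/2) → P = -172
  (28/3, 0) → P = -280/3
  (0, 0) → P = 0

The optimum lies where -x - 2y = -43 and 6x - 6y = 56.
Solving simultaneously gives x = 185/9, y = 101/9.

x = 185/9, y = 101/9, minimum P = -886/3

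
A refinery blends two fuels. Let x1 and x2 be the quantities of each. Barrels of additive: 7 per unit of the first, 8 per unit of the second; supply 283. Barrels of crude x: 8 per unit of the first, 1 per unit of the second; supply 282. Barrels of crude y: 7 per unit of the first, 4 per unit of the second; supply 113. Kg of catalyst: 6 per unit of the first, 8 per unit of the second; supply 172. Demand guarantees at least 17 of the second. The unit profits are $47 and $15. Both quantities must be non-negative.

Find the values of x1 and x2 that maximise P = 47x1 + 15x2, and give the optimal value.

x1 = 6, x2 = 17, maximum P = 537

Vertices and P = 47x1 + 15x2:
  (0, 43/2) → P = 645/2
  (0, 17) → P = 255
  (6, 17) → P = 537

At the optimal vertex, 6x1 + 8x2 = 172 and x2 = 17.
Solving simultaneously gives x1 = 6, x2 = 17.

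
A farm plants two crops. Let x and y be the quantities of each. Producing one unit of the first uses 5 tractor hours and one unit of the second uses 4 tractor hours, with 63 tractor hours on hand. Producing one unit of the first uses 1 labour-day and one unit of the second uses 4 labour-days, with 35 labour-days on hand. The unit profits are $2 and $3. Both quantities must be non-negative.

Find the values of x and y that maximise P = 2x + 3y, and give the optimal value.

x = 7, y = 7, maximum P = 35

Vertices and P = 2x + 3y:
  (0, 0) → P = 0
  (0, 35/4) → P = 105/4
  (63/5, 0) → P = 126/5
  (7, 7) → P = 35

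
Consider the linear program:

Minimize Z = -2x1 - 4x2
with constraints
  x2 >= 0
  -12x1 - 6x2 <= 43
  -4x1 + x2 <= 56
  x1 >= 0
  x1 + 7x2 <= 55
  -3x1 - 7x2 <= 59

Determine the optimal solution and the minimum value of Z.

x1 = 55, x2 = 0, minimum Z = -110

Vertices and Z = -2x1 - 4x2:
  (0, 0) → Z = 0
  (55, 0) → Z = -110
  (0, 55/7) → Z = -220/7

At the optimal vertex, x2 = 0 and x1 + 7x2 = 55.
Solving simultaneously gives x1 = 55, x2 = 0.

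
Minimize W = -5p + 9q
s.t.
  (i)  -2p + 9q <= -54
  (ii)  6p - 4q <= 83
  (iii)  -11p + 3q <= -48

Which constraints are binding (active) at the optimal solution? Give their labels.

Feasible corners and W = -5p + 9q:
  (531/46, -79/23) → W = -4077/46
  (90/31, -166/31) → W = -1944/31
  (-57/26, -625/26) → W = -2670/13

The minimum is at (-57/26, -625/26). Substituting into each constraint, equality holds for (ii) and (iii); the remaining constraints have slack.

(ii) and (iii)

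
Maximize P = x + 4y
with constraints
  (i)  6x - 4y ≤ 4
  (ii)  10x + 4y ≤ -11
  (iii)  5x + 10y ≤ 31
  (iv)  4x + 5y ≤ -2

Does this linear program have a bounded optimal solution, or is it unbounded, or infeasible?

From the feasible point (-7/16, -53/32), moving in the direction (-10, 5) keeps every constraint satisfied while P increases without bound.

unbounded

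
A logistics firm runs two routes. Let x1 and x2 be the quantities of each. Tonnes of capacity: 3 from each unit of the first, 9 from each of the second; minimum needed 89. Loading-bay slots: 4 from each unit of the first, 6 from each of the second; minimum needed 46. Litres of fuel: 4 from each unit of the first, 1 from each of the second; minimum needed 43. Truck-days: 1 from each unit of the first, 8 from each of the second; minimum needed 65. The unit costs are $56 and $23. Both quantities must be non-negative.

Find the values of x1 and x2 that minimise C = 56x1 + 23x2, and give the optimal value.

Corner points and C = 56x1 + 23x2:
  (0, 43) → C = 989
  (65, 0) → C = 3640
  (9, 7) → C = 665
The feasible region is unbounded (it extends along (0, 1), (1, 0)), but C strictly increases along every unbounded feasible direction, so there is no improving ray and the minimum is attained at a vertex.

The optimum lies where 4x1 + x2 = 43 and x1 + 8x2 = 65.
Solving simultaneously gives x1 = 9, x2 = 7.

x1 = 9, x2 = 7, minimum C = 665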